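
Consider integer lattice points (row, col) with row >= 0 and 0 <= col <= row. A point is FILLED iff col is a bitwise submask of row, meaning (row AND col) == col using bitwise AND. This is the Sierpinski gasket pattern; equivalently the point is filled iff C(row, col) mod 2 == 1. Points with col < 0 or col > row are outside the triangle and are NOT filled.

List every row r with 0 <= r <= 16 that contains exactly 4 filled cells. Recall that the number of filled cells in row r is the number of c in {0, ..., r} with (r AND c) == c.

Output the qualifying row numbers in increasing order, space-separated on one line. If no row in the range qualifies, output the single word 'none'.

Row r has 2^popcount(r) filled cells, so we need popcount(r) = log2(4) = 2.
Scan r = 0..16 and keep those with exactly 2 one-bits:
r=0=0 popcount=0 -> skip
r=1=1 popcount=1 -> skip
r=2=10 popcount=1 -> skip
r=3=11 popcount=2 -> KEEP
r=4=100 popcount=1 -> skip
r=5=101 popcount=2 -> KEEP
r=6=110 popcount=2 -> KEEP
r=7=111 popcount=3 -> skip
r=8=1000 popcount=1 -> skip
r=9=1001 popcount=2 -> KEEP
r=10=1010 popcount=2 -> KEEP
r=11=1011 popcount=3 -> skip
r=12=1100 popcount=2 -> KEEP
r=13=1101 popcount=3 -> skip
r=14=1110 popcount=3 -> skip
r=15=1111 popcount=4 -> skip
r=16=10000 popcount=1 -> skip
Kept rows: 3 5 6 9 10 12

Answer: 3 5 6 9 10 12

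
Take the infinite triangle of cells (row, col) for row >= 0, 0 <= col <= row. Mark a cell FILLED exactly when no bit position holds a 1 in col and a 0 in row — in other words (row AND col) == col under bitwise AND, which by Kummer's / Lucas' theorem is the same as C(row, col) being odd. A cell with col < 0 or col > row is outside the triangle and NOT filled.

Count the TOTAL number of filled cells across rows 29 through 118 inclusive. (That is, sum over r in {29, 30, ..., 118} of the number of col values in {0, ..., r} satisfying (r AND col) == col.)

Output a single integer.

r29=11101 pc4: +16 =16
r30=11110 pc4: +16 =32
r31=11111 pc5: +32 =64
r32=100000 pc1: +2 =66
r33=100001 pc2: +4 =70
r34=100010 pc2: +4 =74
r35=100011 pc3: +8 =82
r36=100100 pc2: +4 =86
r37=100101 pc3: +8 =94
r38=100110 pc3: +8 =102
r39=100111 pc4: +16 =118
r40=101000 pc2: +4 =122
r41=101001 pc3: +8 =130
r42=101010 pc3: +8 =138
r43=101011 pc4: +16 =154
r44=101100 pc3: +8 =162
r45=101101 pc4: +16 =178
r46=101110 pc4: +16 =194
r47=101111 pc5: +32 =226
r48=110000 pc2: +4 =230
r49=110001 pc3: +8 =238
r50=110010 pc3: +8 =246
r51=110011 pc4: +16 =262
r52=110100 pc3: +8 =270
r53=110101 pc4: +16 =286
r54=110110 pc4: +16 =302
r55=110111 pc5: +32 =334
r56=111000 pc3: +8 =342
r57=111001 pc4: +16 =358
r58=111010 pc4: +16 =374
r59=111011 pc5: +32 =406
r60=111100 pc4: +16 =422
r61=111101 pc5: +32 =454
r62=111110 pc5: +32 =486
r63=111111 pc6: +64 =550
r64=1000000 pc1: +2 =552
r65=1000001 pc2: +4 =556
r66=1000010 pc2: +4 =560
r67=1000011 pc3: +8 =568
r68=1000100 pc2: +4 =572
r69=1000101 pc3: +8 =580
r70=1000110 pc3: +8 =588
r71=1000111 pc4: +16 =604
r72=1001000 pc2: +4 =608
r73=1001001 pc3: +8 =616
r74=1001010 pc3: +8 =624
r75=1001011 pc4: +16 =640
r76=1001100 pc3: +8 =648
r77=1001101 pc4: +16 =664
r78=1001110 pc4: +16 =680
r79=1001111 pc5: +32 =712
r80=1010000 pc2: +4 =716
r81=1010001 pc3: +8 =724
r82=1010010 pc3: +8 =732
r83=1010011 pc4: +16 =748
r84=1010100 pc3: +8 =756
r85=1010101 pc4: +16 =772
r86=1010110 pc4: +16 =788
r87=1010111 pc5: +32 =820
r88=1011000 pc3: +8 =828
r89=1011001 pc4: +16 =844
r90=1011010 pc4: +16 =860
r91=1011011 pc5: +32 =892
r92=1011100 pc4: +16 =908
r93=1011101 pc5: +32 =940
r94=1011110 pc5: +32 =972
r95=1011111 pc6: +64 =1036
r96=1100000 pc2: +4 =1040
r97=1100001 pc3: +8 =1048
r98=1100010 pc3: +8 =1056
r99=1100011 pc4: +16 =1072
r100=1100100 pc3: +8 =1080
r101=1100101 pc4: +16 =1096
r102=1100110 pc4: +16 =1112
r103=1100111 pc5: +32 =1144
r104=1101000 pc3: +8 =1152
r105=1101001 pc4: +16 =1168
r106=1101010 pc4: +16 =1184
r107=1101011 pc5: +32 =1216
r108=1101100 pc4: +16 =1232
r109=1101101 pc5: +32 =1264
r110=1101110 pc5: +32 =1296
r111=1101111 pc6: +64 =1360
r112=1110000 pc3: +8 =1368
r113=1110001 pc4: +16 =1384
r114=1110010 pc4: +16 =1400
r115=1110011 pc5: +32 =1432
r116=1110100 pc4: +16 =1448
r117=1110101 pc5: +32 =1480
r118=1110110 pc5: +32 =1512

Answer: 1512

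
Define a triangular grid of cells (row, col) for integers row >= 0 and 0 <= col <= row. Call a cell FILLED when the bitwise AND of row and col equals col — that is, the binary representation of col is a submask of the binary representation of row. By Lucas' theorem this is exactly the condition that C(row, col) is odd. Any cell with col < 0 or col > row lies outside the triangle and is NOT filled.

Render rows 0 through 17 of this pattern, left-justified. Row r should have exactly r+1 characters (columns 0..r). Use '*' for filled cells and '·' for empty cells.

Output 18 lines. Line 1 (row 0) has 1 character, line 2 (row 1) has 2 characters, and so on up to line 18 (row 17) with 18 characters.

r0=0: *
r1=1: **
r2=10: *·*
r3=11: ****
r4=100: *···*
r5=101: **··**
r6=110: *·*·*·*
r7=111: ********
r8=1000: *·······*
r9=1001: **······**
r10=1010: *·*·····*·*
r11=1011: ****····****
r12=1100: *···*···*···*
r13=1101: **··**··**··**
r14=1110: *·*·*·*·*·*·*·*
r15=1111: ****************
r16=10000: *···············*
r17=10001: **··············**

Answer: *
**
*·*
****
*···*
**··**
*·*·*·*
********
*·······*
**······**
*·*·····*·*
****····****
*···*···*···*
**··**··**··**
*·*·*·*·*·*·*·*
****************
*···············*
**··············**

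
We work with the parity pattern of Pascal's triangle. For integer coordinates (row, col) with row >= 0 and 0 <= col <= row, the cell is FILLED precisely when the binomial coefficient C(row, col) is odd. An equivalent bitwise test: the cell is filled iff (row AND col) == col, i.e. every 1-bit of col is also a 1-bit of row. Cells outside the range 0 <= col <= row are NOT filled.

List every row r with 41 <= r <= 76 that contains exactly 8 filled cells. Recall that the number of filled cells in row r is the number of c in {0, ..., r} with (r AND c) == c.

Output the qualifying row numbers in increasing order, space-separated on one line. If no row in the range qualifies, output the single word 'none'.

Row r has 2^popcount(r) filled cells, so we need popcount(r) = log2(8) = 3.
Scan r = 41..76 and keep those with exactly 3 one-bits:
r=41=101001 popcount=3 -> KEEP
r=42=101010 popcount=3 -> KEEP
r=43=101011 popcount=4 -> skip
r=44=101100 popcount=3 -> KEEP
r=45=101101 popcount=4 -> skip
r=46=101110 popcount=4 -> skip
r=47=101111 popcount=5 -> skip
r=48=110000 popcount=2 -> skip
r=49=110001 popcount=3 -> KEEP
r=50=110010 popcount=3 -> KEEP
r=51=110011 popcount=4 -> skip
r=52=110100 popcount=3 -> KEEP
r=53=110101 popcount=4 -> skip
r=54=110110 popcount=4 -> skip
r=55=110111 popcount=5 -> skip
r=56=111000 popcount=3 -> KEEP
r=57=111001 popcount=4 -> skip
r=58=111010 popcount=4 -> skip
r=59=111011 popcount=5 -> skip
r=60=111100 popcount=4 -> skip
r=61=111101 popcount=5 -> skip
r=62=111110 popcount=5 -> skip
r=63=111111 popcount=6 -> skip
r=64=1000000 popcount=1 -> skip
r=65=1000001 popcount=2 -> skip
r=66=1000010 popcount=2 -> skip
r=67=1000011 popcount=3 -> KEEP
r=68=1000100 popcount=2 -> skip
r=69=1000101 popcount=3 -> KEEP
r=70=1000110 popcount=3 -> KEEP
r=71=1000111 popcount=4 -> skip
r=72=1001000 popcount=2 -> skip
r=73=1001001 popcount=3 -> KEEP
r=74=1001010 popcount=3 -> KEEP
r=75=1001011 popcount=4 -> skip
r=76=1001100 popcount=3 -> KEEP
Kept rows: 41 42 44 49 50 52 56 67 69 70 73 74 76

Answer: 41 42 44 49 50 52 56 67 69 70 73 74 76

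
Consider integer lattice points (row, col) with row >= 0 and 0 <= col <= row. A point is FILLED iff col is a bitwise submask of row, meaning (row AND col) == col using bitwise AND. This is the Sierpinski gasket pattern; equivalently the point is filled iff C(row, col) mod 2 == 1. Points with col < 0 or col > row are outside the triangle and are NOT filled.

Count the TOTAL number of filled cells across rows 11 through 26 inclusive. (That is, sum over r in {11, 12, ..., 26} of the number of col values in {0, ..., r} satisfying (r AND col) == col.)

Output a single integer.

Answer: 118

Derivation:
r11=1011 pc3: +8 =8
r12=1100 pc2: +4 =12
r13=1101 pc3: +8 =20
r14=1110 pc3: +8 =28
r15=1111 pc4: +16 =44
r16=10000 pc1: +2 =46
r17=10001 pc2: +4 =50
r18=10010 pc2: +4 =54
r19=10011 pc3: +8 =62
r20=10100 pc2: +4 =66
r21=10101 pc3: +8 =74
r22=10110 pc3: +8 =82
r23=10111 pc4: +16 =98
r24=11000 pc2: +4 =102
r25=11001 pc3: +8 =110
r26=11010 pc3: +8 =118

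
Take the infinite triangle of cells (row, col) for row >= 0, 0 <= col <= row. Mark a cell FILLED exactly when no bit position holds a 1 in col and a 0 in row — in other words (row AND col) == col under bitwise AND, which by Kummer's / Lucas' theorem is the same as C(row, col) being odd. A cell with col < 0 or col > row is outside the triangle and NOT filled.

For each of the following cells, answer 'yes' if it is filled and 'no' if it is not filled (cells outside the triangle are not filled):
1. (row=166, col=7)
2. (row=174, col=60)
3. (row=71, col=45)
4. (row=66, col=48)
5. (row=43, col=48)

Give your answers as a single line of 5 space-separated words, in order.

Answer: no no no no no

Derivation:
(166,7): row=0b10100110, col=0b111, row AND col = 0b110 = 6; 6 != 7 -> empty
(174,60): row=0b10101110, col=0b111100, row AND col = 0b101100 = 44; 44 != 60 -> empty
(71,45): row=0b1000111, col=0b101101, row AND col = 0b101 = 5; 5 != 45 -> empty
(66,48): row=0b1000010, col=0b110000, row AND col = 0b0 = 0; 0 != 48 -> empty
(43,48): col outside [0, 43] -> not filled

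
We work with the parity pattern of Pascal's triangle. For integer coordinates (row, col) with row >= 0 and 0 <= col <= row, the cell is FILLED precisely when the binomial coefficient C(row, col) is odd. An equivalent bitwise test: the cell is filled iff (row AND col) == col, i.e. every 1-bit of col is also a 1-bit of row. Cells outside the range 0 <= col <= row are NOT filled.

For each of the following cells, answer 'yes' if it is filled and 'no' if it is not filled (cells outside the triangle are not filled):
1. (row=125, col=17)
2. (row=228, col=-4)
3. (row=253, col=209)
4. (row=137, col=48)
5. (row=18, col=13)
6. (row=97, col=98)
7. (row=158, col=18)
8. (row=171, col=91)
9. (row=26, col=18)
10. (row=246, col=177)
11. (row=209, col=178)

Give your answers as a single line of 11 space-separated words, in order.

(125,17): row=0b1111101, col=0b10001, row AND col = 0b10001 = 17; 17 == 17 -> filled
(228,-4): col outside [0, 228] -> not filled
(253,209): row=0b11111101, col=0b11010001, row AND col = 0b11010001 = 209; 209 == 209 -> filled
(137,48): row=0b10001001, col=0b110000, row AND col = 0b0 = 0; 0 != 48 -> empty
(18,13): row=0b10010, col=0b1101, row AND col = 0b0 = 0; 0 != 13 -> empty
(97,98): col outside [0, 97] -> not filled
(158,18): row=0b10011110, col=0b10010, row AND col = 0b10010 = 18; 18 == 18 -> filled
(171,91): row=0b10101011, col=0b1011011, row AND col = 0b1011 = 11; 11 != 91 -> empty
(26,18): row=0b11010, col=0b10010, row AND col = 0b10010 = 18; 18 == 18 -> filled
(246,177): row=0b11110110, col=0b10110001, row AND col = 0b10110000 = 176; 176 != 177 -> empty
(209,178): row=0b11010001, col=0b10110010, row AND col = 0b10010000 = 144; 144 != 178 -> empty

Answer: yes no yes no no no yes no yes no no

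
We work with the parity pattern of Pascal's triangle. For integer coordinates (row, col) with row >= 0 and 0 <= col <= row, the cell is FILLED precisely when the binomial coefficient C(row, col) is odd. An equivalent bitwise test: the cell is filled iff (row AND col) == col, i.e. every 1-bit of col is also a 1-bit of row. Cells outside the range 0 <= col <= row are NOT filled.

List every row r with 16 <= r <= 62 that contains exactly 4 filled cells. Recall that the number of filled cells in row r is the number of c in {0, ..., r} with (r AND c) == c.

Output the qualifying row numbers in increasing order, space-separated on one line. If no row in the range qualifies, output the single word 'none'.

Answer: 17 18 20 24 33 34 36 40 48

Derivation:
Row r has 2^popcount(r) filled cells, so we need popcount(r) = log2(4) = 2.
Scan r = 16..62 and keep those with exactly 2 one-bits:
r=16=10000 popcount=1 -> skip
r=17=10001 popcount=2 -> KEEP
r=18=10010 popcount=2 -> KEEP
r=19=10011 popcount=3 -> skip
r=20=10100 popcount=2 -> KEEP
r=21=10101 popcount=3 -> skip
r=22=10110 popcount=3 -> skip
r=23=10111 popcount=4 -> skip
r=24=11000 popcount=2 -> KEEP
r=25=11001 popcount=3 -> skip
r=26=11010 popcount=3 -> skip
r=27=11011 popcount=4 -> skip
r=28=11100 popcount=3 -> skip
r=29=11101 popcount=4 -> skip
r=30=11110 popcount=4 -> skip
r=31=11111 popcount=5 -> skip
r=32=100000 popcount=1 -> skip
r=33=100001 popcount=2 -> KEEP
r=34=100010 popcount=2 -> KEEP
r=35=100011 popcount=3 -> skip
r=36=100100 popcount=2 -> KEEP
r=37=100101 popcount=3 -> skip
r=38=100110 popcount=3 -> skip
r=39=100111 popcount=4 -> skip
r=40=101000 popcount=2 -> KEEP
r=41=101001 popcount=3 -> skip
r=42=101010 popcount=3 -> skip
r=43=101011 popcount=4 -> skip
r=44=101100 popcount=3 -> skip
r=45=101101 popcount=4 -> skip
r=46=101110 popcount=4 -> skip
r=47=101111 popcount=5 -> skip
r=48=110000 popcount=2 -> KEEP
r=49=110001 popcount=3 -> skip
r=50=110010 popcount=3 -> skip
r=51=110011 popcount=4 -> skip
r=52=110100 popcount=3 -> skip
r=53=110101 popcount=4 -> skip
r=54=110110 popcount=4 -> skip
r=55=110111 popcount=5 -> skip
r=56=111000 popcount=3 -> skip
r=57=111001 popcount=4 -> skip
r=58=111010 popcount=4 -> skip
r=59=111011 popcount=5 -> skip
r=60=111100 popcount=4 -> skip
r=61=111101 popcount=5 -> skip
r=62=111110 popcount=5 -> skip
Kept rows: 17 18 20 24 33 34 36 40 48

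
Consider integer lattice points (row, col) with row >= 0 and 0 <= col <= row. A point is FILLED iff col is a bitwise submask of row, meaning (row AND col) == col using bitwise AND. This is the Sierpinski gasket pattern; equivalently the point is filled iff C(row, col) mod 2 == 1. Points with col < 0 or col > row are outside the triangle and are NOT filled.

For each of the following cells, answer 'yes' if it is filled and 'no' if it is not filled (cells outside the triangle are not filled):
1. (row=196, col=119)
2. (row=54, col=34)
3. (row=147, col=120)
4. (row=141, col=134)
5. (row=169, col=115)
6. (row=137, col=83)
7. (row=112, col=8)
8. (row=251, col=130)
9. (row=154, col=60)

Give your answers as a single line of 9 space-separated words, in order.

Answer: no yes no no no no no yes no

Derivation:
(196,119): row=0b11000100, col=0b1110111, row AND col = 0b1000100 = 68; 68 != 119 -> empty
(54,34): row=0b110110, col=0b100010, row AND col = 0b100010 = 34; 34 == 34 -> filled
(147,120): row=0b10010011, col=0b1111000, row AND col = 0b10000 = 16; 16 != 120 -> empty
(141,134): row=0b10001101, col=0b10000110, row AND col = 0b10000100 = 132; 132 != 134 -> empty
(169,115): row=0b10101001, col=0b1110011, row AND col = 0b100001 = 33; 33 != 115 -> empty
(137,83): row=0b10001001, col=0b1010011, row AND col = 0b1 = 1; 1 != 83 -> empty
(112,8): row=0b1110000, col=0b1000, row AND col = 0b0 = 0; 0 != 8 -> empty
(251,130): row=0b11111011, col=0b10000010, row AND col = 0b10000010 = 130; 130 == 130 -> filled
(154,60): row=0b10011010, col=0b111100, row AND col = 0b11000 = 24; 24 != 60 -> empty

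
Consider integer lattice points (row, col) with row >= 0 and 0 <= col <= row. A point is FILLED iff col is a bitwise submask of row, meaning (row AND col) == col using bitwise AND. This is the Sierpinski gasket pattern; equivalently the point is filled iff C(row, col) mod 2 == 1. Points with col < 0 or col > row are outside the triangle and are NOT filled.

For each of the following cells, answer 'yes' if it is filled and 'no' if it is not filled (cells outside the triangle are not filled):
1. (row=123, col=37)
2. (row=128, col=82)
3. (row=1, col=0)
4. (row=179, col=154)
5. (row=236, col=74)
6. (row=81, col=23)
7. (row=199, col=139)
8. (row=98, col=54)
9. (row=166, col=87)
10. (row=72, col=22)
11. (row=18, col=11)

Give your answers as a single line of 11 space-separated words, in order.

(123,37): row=0b1111011, col=0b100101, row AND col = 0b100001 = 33; 33 != 37 -> empty
(128,82): row=0b10000000, col=0b1010010, row AND col = 0b0 = 0; 0 != 82 -> empty
(1,0): row=0b1, col=0b0, row AND col = 0b0 = 0; 0 == 0 -> filled
(179,154): row=0b10110011, col=0b10011010, row AND col = 0b10010010 = 146; 146 != 154 -> empty
(236,74): row=0b11101100, col=0b1001010, row AND col = 0b1001000 = 72; 72 != 74 -> empty
(81,23): row=0b1010001, col=0b10111, row AND col = 0b10001 = 17; 17 != 23 -> empty
(199,139): row=0b11000111, col=0b10001011, row AND col = 0b10000011 = 131; 131 != 139 -> empty
(98,54): row=0b1100010, col=0b110110, row AND col = 0b100010 = 34; 34 != 54 -> empty
(166,87): row=0b10100110, col=0b1010111, row AND col = 0b110 = 6; 6 != 87 -> empty
(72,22): row=0b1001000, col=0b10110, row AND col = 0b0 = 0; 0 != 22 -> empty
(18,11): row=0b10010, col=0b1011, row AND col = 0b10 = 2; 2 != 11 -> empty

Answer: no no yes no no no no no no no no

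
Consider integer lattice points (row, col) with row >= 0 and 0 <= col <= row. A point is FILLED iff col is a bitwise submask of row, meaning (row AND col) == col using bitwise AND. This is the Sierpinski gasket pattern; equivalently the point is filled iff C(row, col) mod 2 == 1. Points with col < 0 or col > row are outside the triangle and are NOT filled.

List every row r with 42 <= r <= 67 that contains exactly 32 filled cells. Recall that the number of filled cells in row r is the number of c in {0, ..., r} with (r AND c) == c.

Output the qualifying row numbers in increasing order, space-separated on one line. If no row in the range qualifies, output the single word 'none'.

Row r has 2^popcount(r) filled cells, so we need popcount(r) = log2(32) = 5.
Scan r = 42..67 and keep those with exactly 5 one-bits:
r=42=101010 popcount=3 -> skip
r=43=101011 popcount=4 -> skip
r=44=101100 popcount=3 -> skip
r=45=101101 popcount=4 -> skip
r=46=101110 popcount=4 -> skip
r=47=101111 popcount=5 -> KEEP
r=48=110000 popcount=2 -> skip
r=49=110001 popcount=3 -> skip
r=50=110010 popcount=3 -> skip
r=51=110011 popcount=4 -> skip
r=52=110100 popcount=3 -> skip
r=53=110101 popcount=4 -> skip
r=54=110110 popcount=4 -> skip
r=55=110111 popcount=5 -> KEEP
r=56=111000 popcount=3 -> skip
r=57=111001 popcount=4 -> skip
r=58=111010 popcount=4 -> skip
r=59=111011 popcount=5 -> KEEP
r=60=111100 popcount=4 -> skip
r=61=111101 popcount=5 -> KEEP
r=62=111110 popcount=5 -> KEEP
r=63=111111 popcount=6 -> skip
r=64=1000000 popcount=1 -> skip
r=65=1000001 popcount=2 -> skip
r=66=1000010 popcount=2 -> skip
r=67=1000011 popcount=3 -> skip
Kept rows: 47 55 59 61 62

Answer: 47 55 59 61 62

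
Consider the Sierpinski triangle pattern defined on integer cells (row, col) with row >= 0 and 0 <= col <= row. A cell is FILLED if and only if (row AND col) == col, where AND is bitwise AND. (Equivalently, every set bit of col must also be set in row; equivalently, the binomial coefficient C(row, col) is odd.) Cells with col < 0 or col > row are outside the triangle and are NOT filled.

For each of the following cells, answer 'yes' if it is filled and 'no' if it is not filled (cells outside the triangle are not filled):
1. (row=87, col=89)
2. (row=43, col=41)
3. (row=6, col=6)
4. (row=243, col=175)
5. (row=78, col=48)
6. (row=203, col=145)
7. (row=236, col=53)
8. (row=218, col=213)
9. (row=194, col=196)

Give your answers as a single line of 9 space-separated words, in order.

Answer: no yes yes no no no no no no

Derivation:
(87,89): col outside [0, 87] -> not filled
(43,41): row=0b101011, col=0b101001, row AND col = 0b101001 = 41; 41 == 41 -> filled
(6,6): row=0b110, col=0b110, row AND col = 0b110 = 6; 6 == 6 -> filled
(243,175): row=0b11110011, col=0b10101111, row AND col = 0b10100011 = 163; 163 != 175 -> empty
(78,48): row=0b1001110, col=0b110000, row AND col = 0b0 = 0; 0 != 48 -> empty
(203,145): row=0b11001011, col=0b10010001, row AND col = 0b10000001 = 129; 129 != 145 -> empty
(236,53): row=0b11101100, col=0b110101, row AND col = 0b100100 = 36; 36 != 53 -> empty
(218,213): row=0b11011010, col=0b11010101, row AND col = 0b11010000 = 208; 208 != 213 -> empty
(194,196): col outside [0, 194] -> not filled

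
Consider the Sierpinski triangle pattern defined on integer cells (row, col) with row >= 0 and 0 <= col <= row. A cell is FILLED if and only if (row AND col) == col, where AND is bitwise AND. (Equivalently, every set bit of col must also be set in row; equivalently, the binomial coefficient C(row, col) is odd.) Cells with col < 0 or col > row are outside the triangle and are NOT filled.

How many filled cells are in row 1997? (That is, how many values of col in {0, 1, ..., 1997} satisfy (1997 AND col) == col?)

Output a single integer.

Answer: 256

Derivation:
1997 in binary = 11111001101
popcount(1997) = number of 1-bits in 11111001101 = 8
A col c satisfies (1997 AND c) == c iff every set bit of c is also set in 1997; each of the 8 set bits of 1997 can independently be on or off in c.
count = 2^8 = 256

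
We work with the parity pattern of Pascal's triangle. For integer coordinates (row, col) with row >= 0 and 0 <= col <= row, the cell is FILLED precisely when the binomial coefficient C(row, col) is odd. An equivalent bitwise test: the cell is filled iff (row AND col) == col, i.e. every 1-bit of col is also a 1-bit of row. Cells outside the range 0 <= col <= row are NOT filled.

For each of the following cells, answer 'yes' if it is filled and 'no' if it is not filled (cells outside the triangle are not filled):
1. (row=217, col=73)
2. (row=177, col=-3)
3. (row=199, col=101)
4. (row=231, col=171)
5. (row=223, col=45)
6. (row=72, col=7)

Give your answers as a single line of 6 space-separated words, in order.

Answer: yes no no no no no

Derivation:
(217,73): row=0b11011001, col=0b1001001, row AND col = 0b1001001 = 73; 73 == 73 -> filled
(177,-3): col outside [0, 177] -> not filled
(199,101): row=0b11000111, col=0b1100101, row AND col = 0b1000101 = 69; 69 != 101 -> empty
(231,171): row=0b11100111, col=0b10101011, row AND col = 0b10100011 = 163; 163 != 171 -> empty
(223,45): row=0b11011111, col=0b101101, row AND col = 0b1101 = 13; 13 != 45 -> empty
(72,7): row=0b1001000, col=0b111, row AND col = 0b0 = 0; 0 != 7 -> empty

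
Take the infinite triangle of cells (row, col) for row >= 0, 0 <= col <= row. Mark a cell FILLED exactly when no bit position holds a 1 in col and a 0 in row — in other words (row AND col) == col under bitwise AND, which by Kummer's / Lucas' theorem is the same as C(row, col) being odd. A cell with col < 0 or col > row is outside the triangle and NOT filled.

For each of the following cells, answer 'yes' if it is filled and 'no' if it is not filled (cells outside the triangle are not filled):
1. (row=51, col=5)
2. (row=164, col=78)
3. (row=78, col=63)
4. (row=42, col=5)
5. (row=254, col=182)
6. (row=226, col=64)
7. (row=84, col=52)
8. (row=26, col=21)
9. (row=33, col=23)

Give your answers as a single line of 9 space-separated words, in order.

Answer: no no no no yes yes no no no

Derivation:
(51,5): row=0b110011, col=0b101, row AND col = 0b1 = 1; 1 != 5 -> empty
(164,78): row=0b10100100, col=0b1001110, row AND col = 0b100 = 4; 4 != 78 -> empty
(78,63): row=0b1001110, col=0b111111, row AND col = 0b1110 = 14; 14 != 63 -> empty
(42,5): row=0b101010, col=0b101, row AND col = 0b0 = 0; 0 != 5 -> empty
(254,182): row=0b11111110, col=0b10110110, row AND col = 0b10110110 = 182; 182 == 182 -> filled
(226,64): row=0b11100010, col=0b1000000, row AND col = 0b1000000 = 64; 64 == 64 -> filled
(84,52): row=0b1010100, col=0b110100, row AND col = 0b10100 = 20; 20 != 52 -> empty
(26,21): row=0b11010, col=0b10101, row AND col = 0b10000 = 16; 16 != 21 -> empty
(33,23): row=0b100001, col=0b10111, row AND col = 0b1 = 1; 1 != 23 -> empty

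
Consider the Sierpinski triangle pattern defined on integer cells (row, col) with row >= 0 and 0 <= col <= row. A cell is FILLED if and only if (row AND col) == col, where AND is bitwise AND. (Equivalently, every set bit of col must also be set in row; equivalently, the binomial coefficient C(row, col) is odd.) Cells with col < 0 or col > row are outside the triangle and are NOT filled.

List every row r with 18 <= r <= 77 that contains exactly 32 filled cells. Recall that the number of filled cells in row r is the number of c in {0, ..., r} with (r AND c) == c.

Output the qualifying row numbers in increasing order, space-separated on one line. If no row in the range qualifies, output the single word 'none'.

Row r has 2^popcount(r) filled cells, so we need popcount(r) = log2(32) = 5.
Scan r = 18..77 and keep those with exactly 5 one-bits:
r=18=10010 popcount=2 -> skip
r=19=10011 popcount=3 -> skip
r=20=10100 popcount=2 -> skip
r=21=10101 popcount=3 -> skip
r=22=10110 popcount=3 -> skip
r=23=10111 popcount=4 -> skip
r=24=11000 popcount=2 -> skip
r=25=11001 popcount=3 -> skip
r=26=11010 popcount=3 -> skip
r=27=11011 popcount=4 -> skip
r=28=11100 popcount=3 -> skip
r=29=11101 popcount=4 -> skip
r=30=11110 popcount=4 -> skip
r=31=11111 popcount=5 -> KEEP
r=32=100000 popcount=1 -> skip
r=33=100001 popcount=2 -> skip
r=34=100010 popcount=2 -> skip
r=35=100011 popcount=3 -> skip
r=36=100100 popcount=2 -> skip
r=37=100101 popcount=3 -> skip
r=38=100110 popcount=3 -> skip
r=39=100111 popcount=4 -> skip
r=40=101000 popcount=2 -> skip
r=41=101001 popcount=3 -> skip
r=42=101010 popcount=3 -> skip
r=43=101011 popcount=4 -> skip
r=44=101100 popcount=3 -> skip
r=45=101101 popcount=4 -> skip
r=46=101110 popcount=4 -> skip
r=47=101111 popcount=5 -> KEEP
r=48=110000 popcount=2 -> skip
r=49=110001 popcount=3 -> skip
r=50=110010 popcount=3 -> skip
r=51=110011 popcount=4 -> skip
r=52=110100 popcount=3 -> skip
r=53=110101 popcount=4 -> skip
r=54=110110 popcount=4 -> skip
r=55=110111 popcount=5 -> KEEP
r=56=111000 popcount=3 -> skip
r=57=111001 popcount=4 -> skip
r=58=111010 popcount=4 -> skip
r=59=111011 popcount=5 -> KEEP
r=60=111100 popcount=4 -> skip
r=61=111101 popcount=5 -> KEEP
r=62=111110 popcount=5 -> KEEP
r=63=111111 popcount=6 -> skip
r=64=1000000 popcount=1 -> skip
r=65=1000001 popcount=2 -> skip
r=66=1000010 popcount=2 -> skip
r=67=1000011 popcount=3 -> skip
r=68=1000100 popcount=2 -> skip
r=69=1000101 popcount=3 -> skip
r=70=1000110 popcount=3 -> skip
r=71=1000111 popcount=4 -> skip
r=72=1001000 popcount=2 -> skip
r=73=1001001 popcount=3 -> skip
r=74=1001010 popcount=3 -> skip
r=75=1001011 popcount=4 -> skip
r=76=1001100 popcount=3 -> skip
r=77=1001101 popcount=4 -> skip
Kept rows: 31 47 55 59 61 62

Answer: 31 47 55 59 61 62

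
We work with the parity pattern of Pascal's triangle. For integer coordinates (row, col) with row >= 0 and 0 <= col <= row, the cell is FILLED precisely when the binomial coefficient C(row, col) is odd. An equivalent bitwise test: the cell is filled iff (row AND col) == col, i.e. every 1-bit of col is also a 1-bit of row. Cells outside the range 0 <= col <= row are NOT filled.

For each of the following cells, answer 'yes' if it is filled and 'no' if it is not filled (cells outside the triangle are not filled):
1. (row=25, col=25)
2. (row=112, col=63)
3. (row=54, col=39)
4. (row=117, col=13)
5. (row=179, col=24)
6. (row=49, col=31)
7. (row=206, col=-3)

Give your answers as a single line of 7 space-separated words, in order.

(25,25): row=0b11001, col=0b11001, row AND col = 0b11001 = 25; 25 == 25 -> filled
(112,63): row=0b1110000, col=0b111111, row AND col = 0b110000 = 48; 48 != 63 -> empty
(54,39): row=0b110110, col=0b100111, row AND col = 0b100110 = 38; 38 != 39 -> empty
(117,13): row=0b1110101, col=0b1101, row AND col = 0b101 = 5; 5 != 13 -> empty
(179,24): row=0b10110011, col=0b11000, row AND col = 0b10000 = 16; 16 != 24 -> empty
(49,31): row=0b110001, col=0b11111, row AND col = 0b10001 = 17; 17 != 31 -> empty
(206,-3): col outside [0, 206] -> not filled

Answer: yes no no no no no no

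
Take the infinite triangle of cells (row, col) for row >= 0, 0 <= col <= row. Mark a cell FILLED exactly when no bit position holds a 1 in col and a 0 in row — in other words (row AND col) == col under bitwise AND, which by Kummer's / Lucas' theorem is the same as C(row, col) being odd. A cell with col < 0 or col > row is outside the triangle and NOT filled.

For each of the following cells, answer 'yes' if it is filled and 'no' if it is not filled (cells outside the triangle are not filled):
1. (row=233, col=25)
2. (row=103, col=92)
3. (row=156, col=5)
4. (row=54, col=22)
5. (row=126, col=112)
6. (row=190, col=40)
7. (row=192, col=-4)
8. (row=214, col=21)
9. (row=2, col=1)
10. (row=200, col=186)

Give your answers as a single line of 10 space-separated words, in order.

Answer: no no no yes yes yes no no no no

Derivation:
(233,25): row=0b11101001, col=0b11001, row AND col = 0b1001 = 9; 9 != 25 -> empty
(103,92): row=0b1100111, col=0b1011100, row AND col = 0b1000100 = 68; 68 != 92 -> empty
(156,5): row=0b10011100, col=0b101, row AND col = 0b100 = 4; 4 != 5 -> empty
(54,22): row=0b110110, col=0b10110, row AND col = 0b10110 = 22; 22 == 22 -> filled
(126,112): row=0b1111110, col=0b1110000, row AND col = 0b1110000 = 112; 112 == 112 -> filled
(190,40): row=0b10111110, col=0b101000, row AND col = 0b101000 = 40; 40 == 40 -> filled
(192,-4): col outside [0, 192] -> not filled
(214,21): row=0b11010110, col=0b10101, row AND col = 0b10100 = 20; 20 != 21 -> empty
(2,1): row=0b10, col=0b1, row AND col = 0b0 = 0; 0 != 1 -> empty
(200,186): row=0b11001000, col=0b10111010, row AND col = 0b10001000 = 136; 136 != 186 -> empty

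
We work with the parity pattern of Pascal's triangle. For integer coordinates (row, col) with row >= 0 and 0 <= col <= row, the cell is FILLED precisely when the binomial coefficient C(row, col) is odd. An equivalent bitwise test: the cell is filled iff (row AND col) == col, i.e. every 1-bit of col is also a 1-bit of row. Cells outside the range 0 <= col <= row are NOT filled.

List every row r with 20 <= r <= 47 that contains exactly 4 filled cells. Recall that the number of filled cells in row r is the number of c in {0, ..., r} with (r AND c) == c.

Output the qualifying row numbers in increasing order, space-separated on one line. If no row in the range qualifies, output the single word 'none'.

Answer: 20 24 33 34 36 40

Derivation:
Row r has 2^popcount(r) filled cells, so we need popcount(r) = log2(4) = 2.
Scan r = 20..47 and keep those with exactly 2 one-bits:
r=20=10100 popcount=2 -> KEEP
r=21=10101 popcount=3 -> skip
r=22=10110 popcount=3 -> skip
r=23=10111 popcount=4 -> skip
r=24=11000 popcount=2 -> KEEP
r=25=11001 popcount=3 -> skip
r=26=11010 popcount=3 -> skip
r=27=11011 popcount=4 -> skip
r=28=11100 popcount=3 -> skip
r=29=11101 popcount=4 -> skip
r=30=11110 popcount=4 -> skip
r=31=11111 popcount=5 -> skip
r=32=100000 popcount=1 -> skip
r=33=100001 popcount=2 -> KEEP
r=34=100010 popcount=2 -> KEEP
r=35=100011 popcount=3 -> skip
r=36=100100 popcount=2 -> KEEP
r=37=100101 popcount=3 -> skip
r=38=100110 popcount=3 -> skip
r=39=100111 popcount=4 -> skip
r=40=101000 popcount=2 -> KEEP
r=41=101001 popcount=3 -> skip
r=42=101010 popcount=3 -> skip
r=43=101011 popcount=4 -> skip
r=44=101100 popcount=3 -> skip
r=45=101101 popcount=4 -> skip
r=46=101110 popcount=4 -> skip
r=47=101111 popcount=5 -> skip
Kept rows: 20 24 33 34 36 40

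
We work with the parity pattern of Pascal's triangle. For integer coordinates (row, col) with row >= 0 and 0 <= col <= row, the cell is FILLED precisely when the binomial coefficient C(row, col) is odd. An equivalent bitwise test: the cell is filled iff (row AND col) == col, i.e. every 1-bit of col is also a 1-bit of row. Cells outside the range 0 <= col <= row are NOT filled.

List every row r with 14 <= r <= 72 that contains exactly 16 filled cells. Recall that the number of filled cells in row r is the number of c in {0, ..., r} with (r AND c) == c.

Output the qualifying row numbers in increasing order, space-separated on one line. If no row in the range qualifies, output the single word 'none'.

Answer: 15 23 27 29 30 39 43 45 46 51 53 54 57 58 60 71

Derivation:
Row r has 2^popcount(r) filled cells, so we need popcount(r) = log2(16) = 4.
Scan r = 14..72 and keep those with exactly 4 one-bits:
r=14=1110 popcount=3 -> skip
r=15=1111 popcount=4 -> KEEP
r=16=10000 popcount=1 -> skip
r=17=10001 popcount=2 -> skip
r=18=10010 popcount=2 -> skip
r=19=10011 popcount=3 -> skip
r=20=10100 popcount=2 -> skip
r=21=10101 popcount=3 -> skip
r=22=10110 popcount=3 -> skip
r=23=10111 popcount=4 -> KEEP
r=24=11000 popcount=2 -> skip
r=25=11001 popcount=3 -> skip
r=26=11010 popcount=3 -> skip
r=27=11011 popcount=4 -> KEEP
r=28=11100 popcount=3 -> skip
r=29=11101 popcount=4 -> KEEP
r=30=11110 popcount=4 -> KEEP
r=31=11111 popcount=5 -> skip
r=32=100000 popcount=1 -> skip
r=33=100001 popcount=2 -> skip
r=34=100010 popcount=2 -> skip
r=35=100011 popcount=3 -> skip
r=36=100100 popcount=2 -> skip
r=37=100101 popcount=3 -> skip
r=38=100110 popcount=3 -> skip
r=39=100111 popcount=4 -> KEEP
r=40=101000 popcount=2 -> skip
r=41=101001 popcount=3 -> skip
r=42=101010 popcount=3 -> skip
r=43=101011 popcount=4 -> KEEP
r=44=101100 popcount=3 -> skip
r=45=101101 popcount=4 -> KEEP
r=46=101110 popcount=4 -> KEEP
r=47=101111 popcount=5 -> skip
r=48=110000 popcount=2 -> skip
r=49=110001 popcount=3 -> skip
r=50=110010 popcount=3 -> skip
r=51=110011 popcount=4 -> KEEP
r=52=110100 popcount=3 -> skip
r=53=110101 popcount=4 -> KEEP
r=54=110110 popcount=4 -> KEEP
r=55=110111 popcount=5 -> skip
r=56=111000 popcount=3 -> skip
r=57=111001 popcount=4 -> KEEP
r=58=111010 popcount=4 -> KEEP
r=59=111011 popcount=5 -> skip
r=60=111100 popcount=4 -> KEEP
r=61=111101 popcount=5 -> skip
r=62=111110 popcount=5 -> skip
r=63=111111 popcount=6 -> skip
r=64=1000000 popcount=1 -> skip
r=65=1000001 popcount=2 -> skip
r=66=1000010 popcount=2 -> skip
r=67=1000011 popcount=3 -> skip
r=68=1000100 popcount=2 -> skip
r=69=1000101 popcount=3 -> skip
r=70=1000110 popcount=3 -> skip
r=71=1000111 popcount=4 -> KEEP
r=72=1001000 popcount=2 -> skip
Kept rows: 15 23 27 29 30 39 43 45 46 51 53 54 57 58 60 71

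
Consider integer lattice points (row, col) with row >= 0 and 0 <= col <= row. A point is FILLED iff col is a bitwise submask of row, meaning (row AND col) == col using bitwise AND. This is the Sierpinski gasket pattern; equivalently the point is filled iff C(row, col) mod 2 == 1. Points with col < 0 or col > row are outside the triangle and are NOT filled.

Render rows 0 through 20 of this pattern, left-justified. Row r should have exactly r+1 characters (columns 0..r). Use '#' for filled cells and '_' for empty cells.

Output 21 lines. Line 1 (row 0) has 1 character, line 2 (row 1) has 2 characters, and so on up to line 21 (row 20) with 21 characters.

Answer: #
##
#_#
####
#___#
##__##
#_#_#_#
########
#_______#
##______##
#_#_____#_#
####____####
#___#___#___#
##__##__##__##
#_#_#_#_#_#_#_#
################
#_______________#
##______________##
#_#_____________#_#
####____________####
#___#___________#___#

Derivation:
r0=0: #
r1=1: ##
r2=10: #_#
r3=11: ####
r4=100: #___#
r5=101: ##__##
r6=110: #_#_#_#
r7=111: ########
r8=1000: #_______#
r9=1001: ##______##
r10=1010: #_#_____#_#
r11=1011: ####____####
r12=1100: #___#___#___#
r13=1101: ##__##__##__##
r14=1110: #_#_#_#_#_#_#_#
r15=1111: ################
r16=10000: #_______________#
r17=10001: ##______________##
r18=10010: #_#_____________#_#
r19=10011: ####____________####
r20=10100: #___#___________#___#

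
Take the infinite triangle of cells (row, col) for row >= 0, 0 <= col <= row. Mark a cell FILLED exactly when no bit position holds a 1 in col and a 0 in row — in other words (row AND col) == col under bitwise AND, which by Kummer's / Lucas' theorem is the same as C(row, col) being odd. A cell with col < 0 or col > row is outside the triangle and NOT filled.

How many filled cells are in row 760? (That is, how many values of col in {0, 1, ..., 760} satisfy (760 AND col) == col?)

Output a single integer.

760 in binary = 1011111000
popcount(760) = number of 1-bits in 1011111000 = 6
A col c satisfies (760 AND c) == c iff every set bit of c is also set in 760; each of the 6 set bits of 760 can independently be on or off in c.
count = 2^6 = 64

Answer: 64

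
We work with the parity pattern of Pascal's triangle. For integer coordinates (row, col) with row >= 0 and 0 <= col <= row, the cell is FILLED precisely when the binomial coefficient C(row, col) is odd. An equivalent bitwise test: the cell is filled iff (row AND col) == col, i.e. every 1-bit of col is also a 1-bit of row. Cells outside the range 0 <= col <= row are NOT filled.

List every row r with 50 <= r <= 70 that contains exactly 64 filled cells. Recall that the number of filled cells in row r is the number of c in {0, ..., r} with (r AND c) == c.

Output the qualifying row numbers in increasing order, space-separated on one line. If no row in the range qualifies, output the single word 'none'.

Row r has 2^popcount(r) filled cells, so we need popcount(r) = log2(64) = 6.
Scan r = 50..70 and keep those with exactly 6 one-bits:
r=50=110010 popcount=3 -> skip
r=51=110011 popcount=4 -> skip
r=52=110100 popcount=3 -> skip
r=53=110101 popcount=4 -> skip
r=54=110110 popcount=4 -> skip
r=55=110111 popcount=5 -> skip
r=56=111000 popcount=3 -> skip
r=57=111001 popcount=4 -> skip
r=58=111010 popcount=4 -> skip
r=59=111011 popcount=5 -> skip
r=60=111100 popcount=4 -> skip
r=61=111101 popcount=5 -> skip
r=62=111110 popcount=5 -> skip
r=63=111111 popcount=6 -> KEEP
r=64=1000000 popcount=1 -> skip
r=65=1000001 popcount=2 -> skip
r=66=1000010 popcount=2 -> skip
r=67=1000011 popcount=3 -> skip
r=68=1000100 popcount=2 -> skip
r=69=1000101 popcount=3 -> skip
r=70=1000110 popcount=3 -> skip
Kept rows: 63

Answer: 63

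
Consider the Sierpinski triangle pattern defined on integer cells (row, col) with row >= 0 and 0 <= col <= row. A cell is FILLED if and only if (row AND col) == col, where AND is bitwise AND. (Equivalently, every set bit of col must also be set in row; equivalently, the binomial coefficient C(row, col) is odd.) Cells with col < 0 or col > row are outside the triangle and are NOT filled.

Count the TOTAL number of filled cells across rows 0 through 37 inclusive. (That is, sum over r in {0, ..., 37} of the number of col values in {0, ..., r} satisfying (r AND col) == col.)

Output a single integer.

Answer: 273

Derivation:
r0=0 pc0: +1 =1
r1=1 pc1: +2 =3
r2=10 pc1: +2 =5
r3=11 pc2: +4 =9
r4=100 pc1: +2 =11
r5=101 pc2: +4 =15
r6=110 pc2: +4 =19
r7=111 pc3: +8 =27
r8=1000 pc1: +2 =29
r9=1001 pc2: +4 =33
r10=1010 pc2: +4 =37
r11=1011 pc3: +8 =45
r12=1100 pc2: +4 =49
r13=1101 pc3: +8 =57
r14=1110 pc3: +8 =65
r15=1111 pc4: +16 =81
r16=10000 pc1: +2 =83
r17=10001 pc2: +4 =87
r18=10010 pc2: +4 =91
r19=10011 pc3: +8 =99
r20=10100 pc2: +4 =103
r21=10101 pc3: +8 =111
r22=10110 pc3: +8 =119
r23=10111 pc4: +16 =135
r24=11000 pc2: +4 =139
r25=11001 pc3: +8 =147
r26=11010 pc3: +8 =155
r27=11011 pc4: +16 =171
r28=11100 pc3: +8 =179
r29=11101 pc4: +16 =195
r30=11110 pc4: +16 =211
r31=11111 pc5: +32 =243
r32=100000 pc1: +2 =245
r33=100001 pc2: +4 =249
r34=100010 pc2: +4 =253
r35=100011 pc3: +8 =261
r36=100100 pc2: +4 =265
r37=100101 pc3: +8 =273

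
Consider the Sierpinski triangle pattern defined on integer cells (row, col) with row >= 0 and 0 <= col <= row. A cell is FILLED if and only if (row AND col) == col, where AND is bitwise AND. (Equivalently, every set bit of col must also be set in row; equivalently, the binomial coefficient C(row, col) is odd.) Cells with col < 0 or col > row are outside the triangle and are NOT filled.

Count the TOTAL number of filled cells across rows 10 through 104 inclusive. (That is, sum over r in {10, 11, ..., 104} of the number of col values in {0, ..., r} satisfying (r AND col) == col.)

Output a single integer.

r10=1010 pc2: +4 =4
r11=1011 pc3: +8 =12
r12=1100 pc2: +4 =16
r13=1101 pc3: +8 =24
r14=1110 pc3: +8 =32
r15=1111 pc4: +16 =48
r16=10000 pc1: +2 =50
r17=10001 pc2: +4 =54
r18=10010 pc2: +4 =58
r19=10011 pc3: +8 =66
r20=10100 pc2: +4 =70
r21=10101 pc3: +8 =78
r22=10110 pc3: +8 =86
r23=10111 pc4: +16 =102
r24=11000 pc2: +4 =106
r25=11001 pc3: +8 =114
r26=11010 pc3: +8 =122
r27=11011 pc4: +16 =138
r28=11100 pc3: +8 =146
r29=11101 pc4: +16 =162
r30=11110 pc4: +16 =178
r31=11111 pc5: +32 =210
r32=100000 pc1: +2 =212
r33=100001 pc2: +4 =216
r34=100010 pc2: +4 =220
r35=100011 pc3: +8 =228
r36=100100 pc2: +4 =232
r37=100101 pc3: +8 =240
r38=100110 pc3: +8 =248
r39=100111 pc4: +16 =264
r40=101000 pc2: +4 =268
r41=101001 pc3: +8 =276
r42=101010 pc3: +8 =284
r43=101011 pc4: +16 =300
r44=101100 pc3: +8 =308
r45=101101 pc4: +16 =324
r46=101110 pc4: +16 =340
r47=101111 pc5: +32 =372
r48=110000 pc2: +4 =376
r49=110001 pc3: +8 =384
r50=110010 pc3: +8 =392
r51=110011 pc4: +16 =408
r52=110100 pc3: +8 =416
r53=110101 pc4: +16 =432
r54=110110 pc4: +16 =448
r55=110111 pc5: +32 =480
r56=111000 pc3: +8 =488
r57=111001 pc4: +16 =504
r58=111010 pc4: +16 =520
r59=111011 pc5: +32 =552
r60=111100 pc4: +16 =568
r61=111101 pc5: +32 =600
r62=111110 pc5: +32 =632
r63=111111 pc6: +64 =696
r64=1000000 pc1: +2 =698
r65=1000001 pc2: +4 =702
r66=1000010 pc2: +4 =706
r67=1000011 pc3: +8 =714
r68=1000100 pc2: +4 =718
r69=1000101 pc3: +8 =726
r70=1000110 pc3: +8 =734
r71=1000111 pc4: +16 =750
r72=1001000 pc2: +4 =754
r73=1001001 pc3: +8 =762
r74=1001010 pc3: +8 =770
r75=1001011 pc4: +16 =786
r76=1001100 pc3: +8 =794
r77=1001101 pc4: +16 =810
r78=1001110 pc4: +16 =826
r79=1001111 pc5: +32 =858
r80=1010000 pc2: +4 =862
r81=1010001 pc3: +8 =870
r82=1010010 pc3: +8 =878
r83=1010011 pc4: +16 =894
r84=1010100 pc3: +8 =902
r85=1010101 pc4: +16 =918
r86=1010110 pc4: +16 =934
r87=1010111 pc5: +32 =966
r88=1011000 pc3: +8 =974
r89=1011001 pc4: +16 =990
r90=1011010 pc4: +16 =1006
r91=1011011 pc5: +32 =1038
r92=1011100 pc4: +16 =1054
r93=1011101 pc5: +32 =1086
r94=1011110 pc5: +32 =1118
r95=1011111 pc6: +64 =1182
r96=1100000 pc2: +4 =1186
r97=1100001 pc3: +8 =1194
r98=1100010 pc3: +8 =1202
r99=1100011 pc4: +16 =1218
r100=1100100 pc3: +8 =1226
r101=1100101 pc4: +16 =1242
r102=1100110 pc4: +16 =1258
r103=1100111 pc5: +32 =1290
r104=1101000 pc3: +8 =1298

Answer: 1298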